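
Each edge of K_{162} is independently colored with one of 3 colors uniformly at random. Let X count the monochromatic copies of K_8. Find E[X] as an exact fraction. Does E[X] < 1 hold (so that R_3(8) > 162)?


E[X] = C(162, 8) · 3^{1 − 28} = 9870758125020 · 3^{−27} = 9870758125020/7625597484987.
As a reduced fraction: E[X] = 121861211420/94143178827 ≈ 1.294.
Is E[X] < 1? NO.
Since E[X] ≥ 1, the first-moment bound is inconclusive at n = 162; it does NOT by itself certify R_3(8) > 162.

E[X] = 121861211420/94143178827 ≈ 1.294; E[X] ≥ 1; first-moment method inconclusive here.


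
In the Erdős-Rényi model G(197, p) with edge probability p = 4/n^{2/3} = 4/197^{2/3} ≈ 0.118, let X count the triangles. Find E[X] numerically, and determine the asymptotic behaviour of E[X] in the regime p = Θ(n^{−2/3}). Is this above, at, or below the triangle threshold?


Number of potential triangles: C(197, 3) = 1254890.
Each occurs with probability p³ ≈ (0.118)³ ≈ 1.64910e-03.
By linearity: E[X] = C(197, 3)·p³ ≈ 1254890 · 1.64910e-03 ≈ 2069.442.
Since α = 2/3 < 1, p = c/n^{2/3} ≫ 1/n is above the triangle threshold p ~ 1/n. Asymptotically E[X] ~ (c³/6)·n^{3(1−α)} = (4³/6)·n^{1} → ∞; triangles are abundant w.h.p.

E[X] ≈ 2069.442; in regime p = Θ(1/n^{2/3}) E[X] diverges (above the triangle threshold p ~ 1/n).


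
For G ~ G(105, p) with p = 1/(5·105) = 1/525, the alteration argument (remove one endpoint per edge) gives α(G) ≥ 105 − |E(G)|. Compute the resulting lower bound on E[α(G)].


E[|E(G)|] = C(105, 2)·p = 5460 · (1/525) = 52/5.
E[α(G)] ≥ n − E[|E(G)|] = 105 − 52/5 = 473/5.
Numerically: ≈ 94.600.
(This is only a lower bound; the true E[α(G)] may be larger.)

E[α(G)] ≥ 473/5 ≈ 94.600.


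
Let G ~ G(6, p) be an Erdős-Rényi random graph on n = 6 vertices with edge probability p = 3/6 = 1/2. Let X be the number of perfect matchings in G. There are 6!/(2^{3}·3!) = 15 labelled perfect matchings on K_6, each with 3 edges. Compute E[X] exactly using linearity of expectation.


K_6 has 6!/(2^{3}·3!) = 15 labelled perfect matchings.
For each such perfect matching H, let X_H = 1 if all 3 edges of H are present in G. Then P[X_H = 1] = p^{3} = (1/2)^{3} = 1/8.
Summing the indicators: E[X] = Σ_H E[X_H] = 15 · p^{3} = 15 · 1/8 = 15/8.
Numerically: E[X] ≈ 1.875.

E[X] = 15 · (1/2)^{3} = 15/8 ≈ 1.875.


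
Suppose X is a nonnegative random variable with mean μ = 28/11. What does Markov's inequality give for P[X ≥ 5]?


μ = E[X] = 28/11, a = 5.
Markov: P[X ≥ 5] ≤ μ/a = (28/11)/5 = 28/55.
Numerically: ≈ 0.509091.
(Since a = 5 > μ = 2.545455, the bound 28/55 is < 1 and informative.)

P[X ≥ 5] ≤ 28/55 ≈ 0.509091.


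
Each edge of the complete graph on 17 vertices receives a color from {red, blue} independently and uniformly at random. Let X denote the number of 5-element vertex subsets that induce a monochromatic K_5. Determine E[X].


Let X = Σ_S X_S over the C(17, 5) = 6188 subsets S of size 5, where X_S = 1 if the K_5 on S is monochromatic.
For a fixed S, the K_5 on S has C(5, 2) = 10 edges. P[all 10 edges red] = (1/2)^10, and likewise for blue, so P[monochromatic] = 2·(1/2)^10 = 2^{1 − 10} = 1/512.
By linearity: E[X] = C(17, 5) · 2^{1 − 10} = 6188 · 1/512 = 1547/128.
Numerically: E[X] ≈ 12.085938.

E[X] = C(17,5)·2^(1−C(5,2)) = 1547/128 ≈ 12.085938.


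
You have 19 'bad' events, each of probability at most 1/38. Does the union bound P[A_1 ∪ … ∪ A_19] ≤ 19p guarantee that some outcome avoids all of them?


Union bound: P[∪_{i=1}^{19} A_i] ≤ Σ_i P[A_i] ≤ 19·p = 19·(1/38) = 1/2.
Numerically: 1/2 ≈ 0.5000.
Is 1/2 < 1? YES.
Since P[∪ A_i] ≤ 1/2 < 1, the complement has P[∩ A_i^c] ≥ 1 − 1/2 = 1/2 > 0, so some outcome avoids every A_i.

19·p = 1/2 ≈ 0.5000; existence CERTIFIED by the union bound.


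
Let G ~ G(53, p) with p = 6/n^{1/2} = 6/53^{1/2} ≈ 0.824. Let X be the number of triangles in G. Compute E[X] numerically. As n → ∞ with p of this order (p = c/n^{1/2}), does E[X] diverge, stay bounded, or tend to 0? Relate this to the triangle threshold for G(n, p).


Number of potential triangles: C(53, 3) = 23426.
Each occurs with probability p³ ≈ (0.824)³ ≈ 5.59809e-01.
By linearity: E[X] = C(53, 3)·p³ ≈ 23426 · 5.59809e-01 ≈ 13114.088.
Since α = 1/2 < 1, p = c/n^{1/2} ≫ 1/n is above the triangle threshold p ~ 1/n. Asymptotically E[X] ~ (c³/6)·n^{3(1−α)} = (6³/6)·n^{1.5} → ∞; triangles are abundant w.h.p.

E[X] ≈ 13114.088; in regime p = Θ(1/n^{1/2}) E[X] diverges (above the triangle threshold p ~ 1/n).


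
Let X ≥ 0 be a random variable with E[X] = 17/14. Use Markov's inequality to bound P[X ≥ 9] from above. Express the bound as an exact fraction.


μ = E[X] = 17/14, a = 9.
Markov: P[X ≥ 9] ≤ μ/a = (17/14)/9 = 17/126.
Numerically: ≈ 0.1349.
(Since a = 9 > μ = 1.2143, the bound 17/126 is < 1 and informative.)

P[X ≥ 9] ≤ 17/126 ≈ 0.1349.


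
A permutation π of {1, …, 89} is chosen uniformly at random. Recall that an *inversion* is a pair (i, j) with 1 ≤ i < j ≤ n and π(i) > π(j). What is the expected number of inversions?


Write X = Σ X_I over the C(89, 2) = 3916 pairs i < j, with X_I the indicator of one inversion.
There are 3916 indicators.
For each fixed pair i < j, the values π(i) and π(j) are two distinct elements of {1, …, 89} in uniformly random order; by symmetry P[π(i) > π(j)] = 1/2.
By linearity: E[X] = 3916 · (1/2) = C(89, 2) · (1/2) = 3916/2 = 1958 ≈ 1958.00000.

E[X] = 1958 = 1958.00000.


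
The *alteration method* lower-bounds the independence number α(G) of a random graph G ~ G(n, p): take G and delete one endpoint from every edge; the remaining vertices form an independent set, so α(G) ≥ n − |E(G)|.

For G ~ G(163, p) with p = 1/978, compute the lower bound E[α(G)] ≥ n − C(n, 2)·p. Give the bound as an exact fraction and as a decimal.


E[|E(G)|] = C(163, 2)·p = 13203 · (1/978) = 27/2.
E[α(G)] ≥ n − E[|E(G)|] = 163 − 27/2 = 299/2.
Numerically: ≈ 149.500000.
(This is only a lower bound; the true E[α(G)] may be larger.)

E[α(G)] ≥ 299/2 ≈ 149.500000.


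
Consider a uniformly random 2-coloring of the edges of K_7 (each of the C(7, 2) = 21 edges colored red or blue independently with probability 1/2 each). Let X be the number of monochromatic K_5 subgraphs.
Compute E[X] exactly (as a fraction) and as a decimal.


Let X = Σ_S X_S over the C(7, 5) = 21 subsets S of size 5, where X_S = 1 if the K_5 on S is monochromatic.
For a fixed S, the K_5 on S has C(5, 2) = 10 edges. P[all 10 edges red] = (1/2)^10, and likewise for blue, so P[monochromatic] = 2·(1/2)^10 = 2^{1 − 10} = 1/512.
By linearity: E[X] = C(7, 5) · 2^{1 − 10} = 21 · 1/512 = 21/512.
Numerically: E[X] ≈ 0.041.

E[X] = C(7,5)·2^(1−C(5,2)) = 21/512 ≈ 0.041.


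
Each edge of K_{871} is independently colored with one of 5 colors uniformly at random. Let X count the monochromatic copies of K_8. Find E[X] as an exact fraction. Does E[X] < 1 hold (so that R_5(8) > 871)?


E[X] = C(871, 8) · 5^{1 − 28} = 7954689371890086540 · 5^{−27} = 7954689371890086540/7450580596923828125.
As a reduced fraction: E[X] = 1590937874378017308/1490116119384765625 ≈ 1.06766.
Is E[X] < 1? NO.
Since E[X] ≥ 1, the first-moment bound is inconclusive at n = 871; it does NOT by itself certify R_5(8) > 871.

E[X] = 1590937874378017308/1490116119384765625 ≈ 1.06766; E[X] ≥ 1; first-moment method inconclusive here.


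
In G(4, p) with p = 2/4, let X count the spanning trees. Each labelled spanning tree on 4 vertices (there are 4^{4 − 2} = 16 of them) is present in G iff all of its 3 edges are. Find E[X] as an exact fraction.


K_4 has 4^{4 − 2} = 16 labelled spanning trees.
For each such spanning tree H, let X_H = 1 if all 3 edges of H are present in G. Then P[X_H = 1] = p^{3} = (1/2)^{3} = 1/8.
By linearity of expectation: E[X] = Σ_H E[X_H] = 16 · p^{3} = 16 · 1/8 = 2.
Numerically: E[X] ≈ 2.

E[X] = 16 · (1/2)^{3} = 2 ≈ 2.


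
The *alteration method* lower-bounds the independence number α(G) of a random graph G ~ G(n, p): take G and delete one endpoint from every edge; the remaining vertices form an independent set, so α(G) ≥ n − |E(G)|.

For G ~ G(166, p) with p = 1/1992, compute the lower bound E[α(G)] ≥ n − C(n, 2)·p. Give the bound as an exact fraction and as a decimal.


E[|E(G)|] = C(166, 2)·p = 13695 · (1/1992) = 55/8.
E[α(G)] ≥ n − E[|E(G)|] = 166 − 55/8 = 1273/8.
Numerically: ≈ 159.12500.
(This is only a lower bound; the true E[α(G)] may be larger.)

E[α(G)] ≥ 1273/8 ≈ 159.12500.


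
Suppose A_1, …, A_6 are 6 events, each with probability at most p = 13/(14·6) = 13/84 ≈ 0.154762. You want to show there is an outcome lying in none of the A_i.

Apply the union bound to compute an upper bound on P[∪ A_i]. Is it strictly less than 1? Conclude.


Union bound: P[∪_{i=1}^{6} A_i] ≤ Σ_i P[A_i] ≤ 6·p = 6·(13/84) = 13/14.
Numerically: 13/14 ≈ 0.928571.
Is 13/14 < 1? YES.
Since P[∪ A_i] ≤ 13/14 < 1, the complement has P[∩ A_i^c] ≥ 1 − 13/14 = 1/14 > 0, so some outcome avoids every A_i.

6·p = 13/14 ≈ 0.928571; existence CERTIFIED by the union bound.


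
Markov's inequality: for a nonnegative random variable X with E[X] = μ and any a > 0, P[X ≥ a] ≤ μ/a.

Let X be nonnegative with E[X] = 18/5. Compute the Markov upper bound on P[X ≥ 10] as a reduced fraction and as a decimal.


μ = E[X] = 18/5, a = 10.
Markov: P[X ≥ 10] ≤ μ/a = (18/5)/10 = 9/25.
Numerically: ≈ 0.3600.
(Since a = 10 > μ = 3.6000, the bound 9/25 is < 1 and informative.)

P[X ≥ 10] ≤ 9/25 ≈ 0.3600.


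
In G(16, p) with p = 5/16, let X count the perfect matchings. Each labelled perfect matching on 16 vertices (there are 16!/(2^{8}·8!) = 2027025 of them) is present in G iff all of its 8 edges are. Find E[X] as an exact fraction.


K_16 has 16!/(2^{8}·8!) = 2027025 labelled perfect matchings.
For each such perfect matching H, let X_H = 1 if all 8 edges of H are present in G. Then P[X_H = 1] = p^{8} = (5/16)^{8} = 390625/4294967296.
By linearity: E[X] = Σ_H E[X_H] = 2027025 · p^{8} = 2027025 · 390625/4294967296 = 791806640625/4294967296.
Numerically: E[X] ≈ 184.357.

E[X] = 2027025 · (5/16)^{8} = 791806640625/4294967296 ≈ 184.357.


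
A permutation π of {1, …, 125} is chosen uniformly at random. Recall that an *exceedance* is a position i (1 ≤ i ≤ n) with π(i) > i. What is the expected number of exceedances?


Write X = Σ_{i=1}^{125} X_i, where X_i = 1_{π(i) > i}.
For each fixed i, π(i) is uniform over {1, …, 125} (marginal of a uniform permutation), so P[π(i) > i] = (n − i)/n. Summing: Σ_{i=1}^{125} (n − i)/n = (0 + 1 + … + 124)/125 = 125(125 − 1)/(2·125) = (125 − 1)/2.
Hence E[X] = Σ_{i=1}^{125} (125 − i)/125 = 62 ≈ 62.0000.

E[X] = 62 = 62.0000.


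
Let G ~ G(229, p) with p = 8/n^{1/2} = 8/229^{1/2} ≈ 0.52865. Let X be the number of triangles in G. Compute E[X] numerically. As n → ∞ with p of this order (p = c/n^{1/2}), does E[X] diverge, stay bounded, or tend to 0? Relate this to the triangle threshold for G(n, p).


Number of potential triangles: C(229, 3) = 1975354.
Each occurs with probability p³ ≈ (0.52865)³ ≈ 1.4774634e-01.
By linearity: E[X] = C(229, 3)·p³ ≈ 1975354 · 1.4774634e-01 ≈ 291851.32787.
Since α = 1/2 < 1, p = c/n^{1/2} ≫ 1/n is above the triangle threshold p ~ 1/n. Asymptotically E[X] ~ (c³/6)·n^{3(1−α)} = (8³/6)·n^{1.5} → ∞; triangles are abundant w.h.p.

E[X] ≈ 291851.32787; in regime p = Θ(1/n^{1/2}) E[X] diverges (above the triangle threshold p ~ 1/n).


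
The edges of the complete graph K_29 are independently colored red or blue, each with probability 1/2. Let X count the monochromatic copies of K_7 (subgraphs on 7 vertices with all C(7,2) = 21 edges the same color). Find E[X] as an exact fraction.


Let X = Σ_S X_S over the C(29, 7) = 1560780 subsets S of size 7, where X_S = 1 if the K_7 on S is monochromatic.
For a fixed S, the K_7 on S has C(7, 2) = 21 edges. P[all 21 edges red] = (1/2)^21, and likewise for blue, so P[monochromatic] = 2·(1/2)^21 = 2^{1 − 21} = 1/1048576.
By linearity: E[X] = C(29, 7) · 2^{1 − 21} = 1560780 · 1/1048576 = 390195/262144.
Numerically: E[X] ≈ 1.488.

E[X] = C(29,7)·2^(1−C(7,2)) = 390195/262144 ≈ 1.488.


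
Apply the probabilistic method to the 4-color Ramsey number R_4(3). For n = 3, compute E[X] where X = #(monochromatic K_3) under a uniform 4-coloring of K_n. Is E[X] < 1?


E[X] = C(3, 3) · 4^{1 − 3} = 1 · 4^{−2} = 1/16.
As a reduced fraction: E[X] = 1/16 ≈ 0.062500.
Is E[X] < 1? YES.
Since E[X] < 1, there exists a 4-coloring of K_{3} with no monochromatic K_3; hence R_4(3) > 3.

E[X] = 1/16 ≈ 0.062500; E[X] < 1, so R_4(3) > 3.


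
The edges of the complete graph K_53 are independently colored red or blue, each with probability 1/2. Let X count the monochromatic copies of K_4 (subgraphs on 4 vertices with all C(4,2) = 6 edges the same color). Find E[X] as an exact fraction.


Let X = Σ_S X_S over the C(53, 4) = 292825 subsets S of size 4, where X_S = 1 if the K_4 on S is monochromatic.
For a fixed S, the K_4 on S has C(4, 2) = 6 edges. P[all 6 edges red] = (1/2)^6, and likewise for blue, so P[monochromatic] = 2·(1/2)^6 = 2^{1 − 6} = 1/32.
Summing: E[X] = C(53, 4) · 2^{1 − 6} = 292825 · 1/32 = 292825/32.
Numerically: E[X] ≈ 9150.7812.

E[X] = C(53,4)·2^(1−C(4,2)) = 292825/32 ≈ 9150.7812.


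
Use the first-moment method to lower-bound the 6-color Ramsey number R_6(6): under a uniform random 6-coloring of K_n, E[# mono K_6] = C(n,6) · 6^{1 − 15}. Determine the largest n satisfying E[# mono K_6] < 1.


We need C(n, 6) · 6^{1 − 15} < 1, i.e. C(n, 6) < 6^{15 − 1} = 78364164096.
Check values of n near the boundary:
  n = 196: C(196, 6) = 72887293024; 72887293024 < 78364164096? YES
  n = 197: C(197, 6) = 75176946208; 75176946208 < 78364164096? YES
  n = 198: C(198, 6) = 77526225777; 77526225777 < 78364164096? YES
  n = 199: C(199, 6) = 79936367511; 79936367511 < 78364164096? NO
The largest n with C(n, 6) < 78364164096 is n = 198 (where E[X] = 25842075259/26121388032 ≈ 0.98931). Hence R_6(6) > 198, i.e. R_6(6) ≥ 199.

Largest n = 198; hence R_6(6) > 198.


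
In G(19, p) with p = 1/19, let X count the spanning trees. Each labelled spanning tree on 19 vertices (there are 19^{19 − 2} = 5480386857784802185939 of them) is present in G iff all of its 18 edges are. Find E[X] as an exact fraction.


K_19 has 19^{19 − 2} = 5480386857784802185939 labelled spanning trees.
For each such spanning tree H, let X_H = 1 if all 18 edges of H are present in G. Then P[X_H = 1] = p^{18} = (1/19)^{18} = 1/104127350297911241532841.
By linearity: E[X] = Σ_H E[X_H] = 5480386857784802185939 · p^{18} = 5480386857784802185939 · 1/104127350297911241532841 = 1/19.
Numerically: E[X] ≈ 0.0526.

E[X] = 5480386857784802185939 · (1/19)^{18} = 1/19 ≈ 0.0526.


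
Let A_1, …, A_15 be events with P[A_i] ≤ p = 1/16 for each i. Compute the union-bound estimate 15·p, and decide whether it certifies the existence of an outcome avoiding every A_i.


Union bound: P[∪_{i=1}^{15} A_i] ≤ Σ_i P[A_i] ≤ 15·p = 15·(1/16) = 15/16.
Numerically: 15/16 ≈ 0.937500.
Is 15/16 < 1? YES.
Since P[∪ A_i] ≤ 15/16 < 1, the complement has P[∩ A_i^c] ≥ 1 − 15/16 = 1/16 > 0, so some outcome avoids every A_i.

15·p = 15/16 ≈ 0.937500; existence CERTIFIED by the union bound.


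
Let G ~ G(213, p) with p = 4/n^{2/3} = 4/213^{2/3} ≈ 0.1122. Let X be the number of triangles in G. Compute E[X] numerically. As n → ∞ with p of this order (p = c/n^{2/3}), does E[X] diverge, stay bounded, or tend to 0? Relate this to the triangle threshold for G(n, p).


Number of potential triangles: C(213, 3) = 1587986.
Each occurs with probability p³ ≈ (0.1122)³ ≈ 1.410655e-03.
By linearity: E[X] = C(213, 3)·p³ ≈ 1587986 · 1.410655e-03 ≈ 2240.1002.
Since α = 2/3 < 1, p = c/n^{2/3} ≫ 1/n is above the triangle threshold p ~ 1/n. Asymptotically E[X] ~ (c³/6)·n^{3(1−α)} = (4³/6)·n^{1} → ∞; triangles are abundant w.h.p.

E[X] ≈ 2240.1002; in regime p = Θ(1/n^{2/3}) E[X] diverges (above the triangle threshold p ~ 1/n).


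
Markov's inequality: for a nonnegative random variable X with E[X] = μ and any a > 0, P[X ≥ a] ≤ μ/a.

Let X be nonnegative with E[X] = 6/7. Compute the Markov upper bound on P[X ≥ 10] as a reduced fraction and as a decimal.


μ = E[X] = 6/7, a = 10.
Markov: P[X ≥ 10] ≤ μ/a = (6/7)/10 = 3/35.
Numerically: ≈ 0.08571.
(Since a = 10 > μ = 0.85714, the bound 3/35 is < 1 and informative.)

P[X ≥ 10] ≤ 3/35 ≈ 0.08571.


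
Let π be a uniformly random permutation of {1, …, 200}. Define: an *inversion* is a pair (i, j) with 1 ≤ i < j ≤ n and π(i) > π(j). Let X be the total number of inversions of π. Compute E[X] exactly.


Write X = Σ X_I over the C(200, 2) = 19900 pairs i < j, with X_I the indicator of one inversion.
There are 19900 indicators.
For each fixed pair i < j, the values π(i) and π(j) are two distinct elements of {1, …, 200} in uniformly random order; by symmetry P[π(i) > π(j)] = 1/2.
By linearity: E[X] = 19900 · (1/2) = C(200, 2) · (1/2) = 19900/2 = 9950 ≈ 9950.00000.

E[X] = 9950 = 9950.00000.


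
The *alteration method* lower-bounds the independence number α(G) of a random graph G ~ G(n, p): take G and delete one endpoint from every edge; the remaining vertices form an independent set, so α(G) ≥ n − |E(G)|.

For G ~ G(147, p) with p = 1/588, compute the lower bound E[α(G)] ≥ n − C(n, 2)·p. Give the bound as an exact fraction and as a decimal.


E[|E(G)|] = C(147, 2)·p = 10731 · (1/588) = 73/4.
E[α(G)] ≥ n − E[|E(G)|] = 147 − 73/4 = 515/4.
Numerically: ≈ 128.75000.
(This is only a lower bound; the true E[α(G)] may be larger.)

E[α(G)] ≥ 515/4 ≈ 128.75000.


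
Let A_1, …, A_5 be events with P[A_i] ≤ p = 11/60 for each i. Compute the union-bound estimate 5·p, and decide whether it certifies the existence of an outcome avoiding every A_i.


Union bound: P[∪_{i=1}^{5} A_i] ≤ Σ_i P[A_i] ≤ 5·p = 5·(11/60) = 11/12.
Numerically: 11/12 ≈ 0.916667.
Is 11/12 < 1? YES.
Since P[∪ A_i] ≤ 11/12 < 1, the complement has P[∩ A_i^c] ≥ 1 − 11/12 = 1/12 > 0, so some outcome avoids every A_i.

5·p = 11/12 ≈ 0.916667; existence CERTIFIED by the union bound.


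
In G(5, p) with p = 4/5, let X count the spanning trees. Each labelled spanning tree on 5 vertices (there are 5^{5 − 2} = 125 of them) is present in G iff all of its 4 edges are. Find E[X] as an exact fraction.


K_5 has 5^{5 − 2} = 125 labelled spanning trees.
For each such spanning tree H, let X_H = 1 if all 4 edges of H are present in G. Then P[X_H = 1] = p^{4} = (4/5)^{4} = 256/625.
Summing the indicators: E[X] = Σ_H E[X_H] = 125 · p^{4} = 125 · 256/625 = 256/5.
Numerically: E[X] ≈ 51.2.

E[X] = 125 · (4/5)^{4} = 256/5 ≈ 51.2.


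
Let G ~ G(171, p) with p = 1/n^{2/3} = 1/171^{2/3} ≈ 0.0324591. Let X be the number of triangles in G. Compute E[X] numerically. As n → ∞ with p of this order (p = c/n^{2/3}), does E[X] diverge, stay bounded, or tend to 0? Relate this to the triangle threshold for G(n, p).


Number of potential triangles: C(171, 3) = 818805.
Each occurs with probability p³ ≈ (0.0324591)³ ≈ 3.41985568e-05.
By linearity: E[X] = C(171, 3)·p³ ≈ 818805 · 3.41985568e-05 ≈ 28.001949.
Since α = 2/3 < 1, p = c/n^{2/3} ≫ 1/n is above the triangle threshold p ~ 1/n. Asymptotically E[X] ~ (c³/6)·n^{3(1−α)} = (1³/6)·n^{1} → ∞; triangles are abundant w.h.p.

E[X] ≈ 28.001949; in regime p = Θ(1/n^{2/3}) E[X] diverges (above the triangle threshold p ~ 1/n).


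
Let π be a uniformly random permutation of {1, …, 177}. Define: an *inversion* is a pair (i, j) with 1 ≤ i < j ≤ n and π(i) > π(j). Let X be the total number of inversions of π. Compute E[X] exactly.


Write X = Σ X_I over the C(177, 2) = 15576 pairs i < j, with X_I the indicator of one inversion.
There are 15576 indicators.
For each fixed pair i < j, the values π(i) and π(j) are two distinct elements of {1, …, 177} in uniformly random order; by symmetry P[π(i) > π(j)] = 1/2.
By linearity: E[X] = 15576 · (1/2) = C(177, 2) · (1/2) = 15576/2 = 7788 ≈ 7788.000.

E[X] = 7788 = 7788.000.


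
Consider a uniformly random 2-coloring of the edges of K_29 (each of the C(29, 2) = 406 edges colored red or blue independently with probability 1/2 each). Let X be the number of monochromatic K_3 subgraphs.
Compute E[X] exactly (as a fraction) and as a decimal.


Let X = Σ_S X_S over the C(29, 3) = 3654 subsets S of size 3, where X_S = 1 if the K_3 on S is monochromatic.
For a fixed S, the K_3 on S has C(3, 2) = 3 edges. P[all 3 edges red] = (1/2)^3, and likewise for blue, so P[monochromatic] = 2·(1/2)^3 = 2^{1 − 3} = 1/4.
By linearity of expectation: E[X] = C(29, 3) · 2^{1 − 3} = 3654 · 1/4 = 1827/2.
Numerically: E[X] ≈ 913.500000.

E[X] = C(29,3)·2^(1−C(3,2)) = 1827/2 ≈ 913.500000.


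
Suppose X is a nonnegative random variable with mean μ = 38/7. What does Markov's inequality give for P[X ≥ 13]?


μ = E[X] = 38/7, a = 13.
Markov: P[X ≥ 13] ≤ μ/a = (38/7)/13 = 38/91.
Numerically: ≈ 0.4176.
(Since a = 13 > μ = 5.4286, the bound 38/91 is < 1 and informative.)

P[X ≥ 13] ≤ 38/91 ≈ 0.4176.


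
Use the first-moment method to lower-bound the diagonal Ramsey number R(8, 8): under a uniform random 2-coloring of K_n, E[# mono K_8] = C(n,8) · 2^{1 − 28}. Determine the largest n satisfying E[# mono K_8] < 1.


We need C(n, 8) · 2^{1 − 28} < 1, i.e. C(n, 8) < 2^{28 − 1} = 134217728.
Check values of n near the boundary:
  n = 40: C(40, 8) = 76904685; 76904685 < 134217728? YES
  n = 41: C(41, 8) = 95548245; 95548245 < 134217728? YES
  n = 42: C(42, 8) = 118030185; 118030185 < 134217728? YES
  n = 43: C(43, 8) = 145008513; 145008513 < 134217728? NO
  n = 44: C(44, 8) = 177232627; 177232627 < 134217728? NO
The largest n with C(n, 8) < 134217728 is n = 42 (where E[X] = 118030185/134217728 ≈ 0.8794). Hence R(8, 8) > 42, i.e. R(8, 8) ≥ 43.

Largest n = 42; hence R(8, 8) > 42.


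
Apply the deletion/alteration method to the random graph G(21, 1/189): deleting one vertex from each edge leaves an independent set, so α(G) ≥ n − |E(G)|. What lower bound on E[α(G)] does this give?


E[|E(G)|] = C(21, 2)·p = 210 · (1/189) = 10/9.
E[α(G)] ≥ n − E[|E(G)|] = 21 − 10/9 = 179/9.
Numerically: ≈ 19.888889.
(This is only a lower bound; the true E[α(G)] may be larger.)

E[α(G)] ≥ 179/9 ≈ 19.888889.


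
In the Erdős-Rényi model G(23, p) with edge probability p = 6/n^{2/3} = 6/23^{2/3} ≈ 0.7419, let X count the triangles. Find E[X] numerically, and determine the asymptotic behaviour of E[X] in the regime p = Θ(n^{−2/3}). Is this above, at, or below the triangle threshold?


Number of potential triangles: C(23, 3) = 1771.
Each occurs with probability p³ ≈ (0.7419)³ ≈ 4.083176e-01.
By linearity: E[X] = C(23, 3)·p³ ≈ 1771 · 4.083176e-01 ≈ 723.1304.
Since α = 2/3 < 1, p = c/n^{2/3} ≫ 1/n is above the triangle threshold p ~ 1/n. Asymptotically E[X] ~ (c³/6)·n^{3(1−α)} = (6³/6)·n^{1} → ∞; triangles are abundant w.h.p.

E[X] ≈ 723.1304; in regime p = Θ(1/n^{2/3}) E[X] diverges (above the triangle threshold p ~ 1/n).


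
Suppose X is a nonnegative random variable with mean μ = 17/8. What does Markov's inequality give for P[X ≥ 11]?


μ = E[X] = 17/8, a = 11.
Markov: P[X ≥ 11] ≤ μ/a = (17/8)/11 = 17/88.
Numerically: ≈ 0.19318.
(Since a = 11 > μ = 2.12500, the bound 17/88 is < 1 and informative.)

P[X ≥ 11] ≤ 17/88 ≈ 0.19318.


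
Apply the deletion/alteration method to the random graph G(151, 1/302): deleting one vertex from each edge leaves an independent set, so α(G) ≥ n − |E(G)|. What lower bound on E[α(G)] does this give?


E[|E(G)|] = C(151, 2)·p = 11325 · (1/302) = 75/2.
E[α(G)] ≥ n − E[|E(G)|] = 151 − 75/2 = 227/2.
Numerically: ≈ 113.500000.
(This is only a lower bound; the true E[α(G)] may be larger.)

E[α(G)] ≥ 227/2 ≈ 113.500000.


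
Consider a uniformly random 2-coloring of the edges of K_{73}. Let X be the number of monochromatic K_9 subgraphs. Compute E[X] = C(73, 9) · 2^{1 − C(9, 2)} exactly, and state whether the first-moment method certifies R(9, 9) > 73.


E[X] = C(73, 9) · 2^{1 − 36} = 97082021465 · 2^{−35} = 97082021465/34359738368.
As a reduced fraction: E[X] = 97082021465/34359738368 ≈ 2.8254587.
Is E[X] < 1? NO.
Since E[X] ≥ 1, the first-moment bound is inconclusive at n = 73; it does NOT by itself certify R(9, 9) > 73.

E[X] = 97082021465/34359738368 ≈ 2.8254587; E[X] ≥ 1; first-moment method inconclusive here.


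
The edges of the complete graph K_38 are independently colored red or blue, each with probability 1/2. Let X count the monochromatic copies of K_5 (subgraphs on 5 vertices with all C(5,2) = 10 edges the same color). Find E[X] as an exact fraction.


Let X = Σ_S X_S over the C(38, 5) = 501942 subsets S of size 5, where X_S = 1 if the K_5 on S is monochromatic.
For a fixed S, the K_5 on S has C(5, 2) = 10 edges. P[all 10 edges red] = (1/2)^10, and likewise for blue, so P[monochromatic] = 2·(1/2)^10 = 2^{1 − 10} = 1/512.
By linearity: E[X] = C(38, 5) · 2^{1 − 10} = 501942 · 1/512 = 250971/256.
Numerically: E[X] ≈ 980.355.

E[X] = C(38,5)·2^(1−C(5,2)) = 250971/256 ≈ 980.355.


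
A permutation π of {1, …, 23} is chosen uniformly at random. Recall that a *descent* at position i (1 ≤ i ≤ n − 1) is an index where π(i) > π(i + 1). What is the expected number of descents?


Write X = Σ X_I over i = 1, …, 22, with X_I the indicator of one descent.
There are 22 indicators.
For each fixed i, the pair (π(i), π(i+1)) is a uniformly random ordered pair of distinct values from {1, …, 23}; by symmetry P[π(i) > π(i+1)] = 1/2.
By linearity: E[X] = 22 · (1/2) = (23 − 1) · (1/2) = 11 ≈ 11.000.

E[X] = 11 = 11.000.


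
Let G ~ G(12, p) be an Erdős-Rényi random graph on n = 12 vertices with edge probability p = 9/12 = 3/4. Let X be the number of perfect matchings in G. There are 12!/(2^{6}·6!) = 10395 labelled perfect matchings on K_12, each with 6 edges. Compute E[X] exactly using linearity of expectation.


K_12 has 12!/(2^{6}·6!) = 10395 labelled perfect matchings.
For each such perfect matching H, let X_H = 1 if all 6 edges of H are present in G. Then P[X_H = 1] = p^{6} = (3/4)^{6} = 729/4096.
By linearity: E[X] = Σ_H E[X_H] = 10395 · p^{6} = 10395 · 729/4096 = 7577955/4096.
Numerically: E[X] ≈ 1850.09.

E[X] = 10395 · (3/4)^{6} = 7577955/4096 ≈ 1850.09.


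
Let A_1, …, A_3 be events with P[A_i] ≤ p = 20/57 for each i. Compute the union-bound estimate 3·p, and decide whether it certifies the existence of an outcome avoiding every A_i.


Union bound: P[∪_{i=1}^{3} A_i] ≤ Σ_i P[A_i] ≤ 3·p = 3·(20/57) = 20/19.
Numerically: 20/19 ≈ 1.0526316.
Is 20/19 < 1? NO.
Since the bound 20/19 is ≥ 1, the union bound is uninformative here; it does NOT by itself certify existence.

3·p = 20/19 ≈ 1.0526316; existence NOT certified by the union bound.


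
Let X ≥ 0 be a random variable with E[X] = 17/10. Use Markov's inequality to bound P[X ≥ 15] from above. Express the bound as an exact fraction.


μ = E[X] = 17/10, a = 15.
Markov: P[X ≥ 15] ≤ μ/a = (17/10)/15 = 17/150.
Numerically: ≈ 0.1133.
(Since a = 15 > μ = 1.7000, the bound 17/150 is < 1 and informative.)

P[X ≥ 15] ≤ 17/150 ≈ 0.1133.


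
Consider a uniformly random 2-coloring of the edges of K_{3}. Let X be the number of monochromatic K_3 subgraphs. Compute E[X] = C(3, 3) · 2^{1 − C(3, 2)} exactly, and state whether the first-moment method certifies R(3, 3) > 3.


E[X] = C(3, 3) · 2^{1 − 3} = 1 · 2^{−2} = 1/4.
As a reduced fraction: E[X] = 1/4 ≈ 0.2500000.
Is E[X] < 1? YES.
Since E[X] < 1, there exists a 2-coloring of K_{3} with no monochromatic K_3; hence R(3, 3) > 3.

E[X] = 1/4 ≈ 0.2500000; E[X] < 1, so R(3, 3) > 3.


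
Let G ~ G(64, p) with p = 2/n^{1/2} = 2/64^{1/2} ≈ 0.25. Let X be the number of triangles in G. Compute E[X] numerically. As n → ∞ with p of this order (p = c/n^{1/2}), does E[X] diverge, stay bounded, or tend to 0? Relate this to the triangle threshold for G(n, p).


Number of potential triangles: C(64, 3) = 41664.
Each occurs with probability p³ ≈ (0.25)³ ≈ 1.5625000e-02.
By linearity: E[X] = C(64, 3)·p³ ≈ 41664 · 1.5625000e-02 ≈ 651.00000.
Since α = 1/2 < 1, p = c/n^{1/2} ≫ 1/n is above the triangle threshold p ~ 1/n. Asymptotically E[X] ~ (c³/6)·n^{3(1−α)} = (2³/6)·n^{1.5} → ∞; triangles are abundant w.h.p.

E[X] ≈ 651.00000; in regime p = Θ(1/n^{1/2}) E[X] diverges (above the triangle threshold p ~ 1/n).


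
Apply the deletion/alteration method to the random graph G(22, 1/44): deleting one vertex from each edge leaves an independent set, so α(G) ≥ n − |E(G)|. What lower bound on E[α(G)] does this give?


E[|E(G)|] = C(22, 2)·p = 231 · (1/44) = 21/4.
E[α(G)] ≥ n − E[|E(G)|] = 22 − 21/4 = 67/4.
Numerically: ≈ 16.750.
(This is only a lower bound; the true E[α(G)] may be larger.)

E[α(G)] ≥ 67/4 ≈ 16.750.


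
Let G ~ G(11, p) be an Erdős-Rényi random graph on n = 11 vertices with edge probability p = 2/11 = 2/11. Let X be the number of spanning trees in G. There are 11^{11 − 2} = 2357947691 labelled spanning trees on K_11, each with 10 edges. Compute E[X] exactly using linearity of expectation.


K_11 has 11^{11 − 2} = 2357947691 labelled spanning trees.
For each such spanning tree H, let X_H = 1 if all 10 edges of H are present in G. Then P[X_H = 1] = p^{10} = (2/11)^{10} = 1024/25937424601.
Summing the indicators: E[X] = Σ_H E[X_H] = 2357947691 · p^{10} = 2357947691 · 1024/25937424601 = 1024/11.
Numerically: E[X] ≈ 93.091.

E[X] = 2357947691 · (2/11)^{10} = 1024/11 ≈ 93.091.


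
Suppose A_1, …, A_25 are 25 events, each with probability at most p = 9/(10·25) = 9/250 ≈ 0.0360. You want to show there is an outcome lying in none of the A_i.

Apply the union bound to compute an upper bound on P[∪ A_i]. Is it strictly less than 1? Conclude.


Union bound: P[∪_{i=1}^{25} A_i] ≤ Σ_i P[A_i] ≤ 25·p = 25·(9/250) = 9/10.
Numerically: 9/10 ≈ 0.9000.
Is 9/10 < 1? YES.
Since P[∪ A_i] ≤ 9/10 < 1, the complement has P[∩ A_i^c] ≥ 1 − 9/10 = 1/10 > 0, so some outcome avoids every A_i.

25·p = 9/10 ≈ 0.9000; existence CERTIFIED by the union bound.


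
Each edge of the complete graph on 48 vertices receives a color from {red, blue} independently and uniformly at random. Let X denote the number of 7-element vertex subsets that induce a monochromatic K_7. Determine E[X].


Let X = Σ_S X_S over the C(48, 7) = 73629072 subsets S of size 7, where X_S = 1 if the K_7 on S is monochromatic.
For a fixed S, the K_7 on S has C(7, 2) = 21 edges. P[all 21 edges red] = (1/2)^21, and likewise for blue, so P[monochromatic] = 2·(1/2)^21 = 2^{1 − 21} = 1/1048576.
By linearity: E[X] = C(48, 7) · 2^{1 − 21} = 73629072 · 1/1048576 = 4601817/65536.
Numerically: E[X] ≈ 70.21815.

E[X] = C(48,7)·2^(1−C(7,2)) = 4601817/65536 ≈ 70.21815.


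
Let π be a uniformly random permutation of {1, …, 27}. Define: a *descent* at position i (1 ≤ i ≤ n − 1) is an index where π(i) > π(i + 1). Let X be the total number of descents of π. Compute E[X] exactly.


Write X = Σ X_I over i = 1, …, 26, with X_I the indicator of one descent.
There are 26 indicators.
For each fixed i, the pair (π(i), π(i+1)) is a uniformly random ordered pair of distinct values from {1, …, 27}; by symmetry P[π(i) > π(i+1)] = 1/2.
By linearity: E[X] = 26 · (1/2) = (27 − 1) · (1/2) = 13 ≈ 13.000000.

E[X] = 13 = 13.000000.


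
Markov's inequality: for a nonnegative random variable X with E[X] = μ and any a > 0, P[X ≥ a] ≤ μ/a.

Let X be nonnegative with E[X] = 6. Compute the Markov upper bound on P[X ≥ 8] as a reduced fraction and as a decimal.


μ = E[X] = 6, a = 8.
Markov: P[X ≥ 8] ≤ μ/a = (6)/8 = 3/4.
Numerically: ≈ 0.750000.
(Since a = 8 > μ = 6.000000, the bound 3/4 is < 1 and informative.)

P[X ≥ 8] ≤ 3/4 ≈ 0.750000.


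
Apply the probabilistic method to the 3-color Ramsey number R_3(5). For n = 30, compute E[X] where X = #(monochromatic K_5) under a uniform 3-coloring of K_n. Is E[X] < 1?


E[X] = C(30, 5) · 3^{1 − 10} = 142506 · 3^{−9} = 142506/19683.
As a reduced fraction: E[X] = 5278/729 ≈ 7.2401.
Is E[X] < 1? NO.
Since E[X] ≥ 1, the first-moment bound is inconclusive at n = 30; it does NOT by itself certify R_3(5) > 30.

E[X] = 5278/729 ≈ 7.2401; E[X] ≥ 1; first-moment method inconclusive here.


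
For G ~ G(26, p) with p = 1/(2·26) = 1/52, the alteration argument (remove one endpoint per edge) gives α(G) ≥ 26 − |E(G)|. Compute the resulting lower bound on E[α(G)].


E[|E(G)|] = C(26, 2)·p = 325 · (1/52) = 25/4.
E[α(G)] ≥ n − E[|E(G)|] = 26 − 25/4 = 79/4.
Numerically: ≈ 19.750.
(This is only a lower bound; the true E[α(G)] may be larger.)

E[α(G)] ≥ 79/4 ≈ 19.750.


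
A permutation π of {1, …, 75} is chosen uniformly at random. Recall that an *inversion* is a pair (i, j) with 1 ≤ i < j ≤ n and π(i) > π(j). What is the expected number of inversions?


Write X = Σ X_I over the C(75, 2) = 2775 pairs i < j, with X_I the indicator of one inversion.
There are 2775 indicators.
For each fixed pair i < j, the values π(i) and π(j) are two distinct elements of {1, …, 75} in uniformly random order; by symmetry P[π(i) > π(j)] = 1/2.
By linearity: E[X] = 2775 · (1/2) = C(75, 2) · (1/2) = 2775/2 = 2775/2 ≈ 1387.50000.

E[X] = 2775/2 = 1387.50000.


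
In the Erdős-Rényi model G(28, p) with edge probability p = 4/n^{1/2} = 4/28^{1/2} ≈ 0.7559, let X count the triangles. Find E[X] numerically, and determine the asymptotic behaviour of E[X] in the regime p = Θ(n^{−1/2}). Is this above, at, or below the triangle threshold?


Number of potential triangles: C(28, 3) = 3276.
Each occurs with probability p³ ≈ (0.7559)³ ≈ 4.319594e-01.
By linearity: E[X] = C(28, 3)·p³ ≈ 3276 · 4.319594e-01 ≈ 1415.0990.
Since α = 1/2 < 1, p = c/n^{1/2} ≫ 1/n is above the triangle threshold p ~ 1/n. Asymptotically E[X] ~ (c³/6)·n^{3(1−α)} = (4³/6)·n^{1.5} → ∞; triangles are abundant w.h.p.

E[X] ≈ 1415.0990; in regime p = Θ(1/n^{1/2}) E[X] diverges (above the triangle threshold p ~ 1/n).


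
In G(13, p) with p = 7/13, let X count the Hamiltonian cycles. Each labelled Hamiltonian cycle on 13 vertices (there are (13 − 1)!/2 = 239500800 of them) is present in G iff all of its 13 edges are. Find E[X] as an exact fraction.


K_13 has (13 − 1)!/2 = 239500800 labelled Hamiltonian cycles.
For each such Hamiltonian cycle H, let X_H = 1 if all 13 edges of H are present in G. Then P[X_H = 1] = p^{13} = (7/13)^{13} = 96889010407/302875106592253.
By linearity of expectation: E[X] = Σ_H E[X_H] = 239500800 · p^{13} = 239500800 · 96889010407/302875106592253 = 23204995503684825600/302875106592253.
Numerically: E[X] ≈ 76616.

E[X] = 239500800 · (7/13)^{13} = 23204995503684825600/302875106592253 ≈ 76616.


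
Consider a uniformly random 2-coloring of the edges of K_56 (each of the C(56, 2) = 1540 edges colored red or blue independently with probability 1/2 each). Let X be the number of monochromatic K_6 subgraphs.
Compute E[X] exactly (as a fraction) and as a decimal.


Let X = Σ_S X_S over the C(56, 6) = 32468436 subsets S of size 6, where X_S = 1 if the K_6 on S is monochromatic.
For a fixed S, the K_6 on S has C(6, 2) = 15 edges. P[all 15 edges red] = (1/2)^15, and likewise for blue, so P[monochromatic] = 2·(1/2)^15 = 2^{1 − 15} = 1/16384.
Summing: E[X] = C(56, 6) · 2^{1 − 15} = 32468436 · 1/16384 = 8117109/4096.
Numerically: E[X] ≈ 1981.716064.

E[X] = C(56,6)·2^(1−C(6,2)) = 8117109/4096 ≈ 1981.716064.


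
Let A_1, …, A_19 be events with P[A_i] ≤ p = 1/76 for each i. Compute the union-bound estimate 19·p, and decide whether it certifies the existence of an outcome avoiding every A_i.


Union bound: P[∪_{i=1}^{19} A_i] ≤ Σ_i P[A_i] ≤ 19·p = 19·(1/76) = 1/4.
Numerically: 1/4 ≈ 0.25000.
Is 1/4 < 1? YES.
Since P[∪ A_i] ≤ 1/4 < 1, the complement has P[∩ A_i^c] ≥ 1 − 1/4 = 3/4 > 0, so some outcome avoids every A_i.

19·p = 1/4 ≈ 0.25000; existence CERTIFIED by the union bound.


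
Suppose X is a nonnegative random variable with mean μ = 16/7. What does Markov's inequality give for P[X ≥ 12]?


μ = E[X] = 16/7, a = 12.
Markov: P[X ≥ 12] ≤ μ/a = (16/7)/12 = 4/21.
Numerically: ≈ 0.1905.
(Since a = 12 > μ = 2.2857, the bound 4/21 is < 1 and informative.)

P[X ≥ 12] ≤ 4/21 ≈ 0.1905.


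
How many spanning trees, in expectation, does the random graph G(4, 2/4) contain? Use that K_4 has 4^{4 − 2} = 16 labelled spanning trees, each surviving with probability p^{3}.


K_4 has 4^{4 − 2} = 16 labelled spanning trees.
For each such spanning tree H, let X_H = 1 if all 3 edges of H are present in G. Then P[X_H = 1] = p^{3} = (1/2)^{3} = 1/8.
By linearity of expectation: E[X] = Σ_H E[X_H] = 16 · p^{3} = 16 · 1/8 = 2.
Numerically: E[X] ≈ 2.

E[X] = 16 · (1/2)^{3} = 2 ≈ 2.


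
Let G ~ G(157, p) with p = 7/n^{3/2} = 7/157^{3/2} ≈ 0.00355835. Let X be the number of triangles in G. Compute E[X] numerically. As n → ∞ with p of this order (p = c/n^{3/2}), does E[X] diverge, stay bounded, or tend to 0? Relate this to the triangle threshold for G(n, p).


Number of potential triangles: C(157, 3) = 632710.
Each occurs with probability p³ ≈ (0.00355835)³ ≈ 4.50552791e-08.
By linearity: E[X] = C(157, 3)·p³ ≈ 632710 · 4.50552791e-08 ≈ 0.028507.
Since α = 3/2 > 1, p = c/n^{3/2} = o(1/n) is below the triangle threshold p ~ 1/n. Asymptotically E[X] ~ (c³/6)·n^{3(1−α)} = (7³/6)·n^{-1.5} → 0, so by Markov's inequality G has no triangles w.h.p.

E[X] ≈ 0.028507; in regime p = Θ(1/n^{3/2}) E[X] tends to 0 (below the triangle threshold p ~ 1/n).


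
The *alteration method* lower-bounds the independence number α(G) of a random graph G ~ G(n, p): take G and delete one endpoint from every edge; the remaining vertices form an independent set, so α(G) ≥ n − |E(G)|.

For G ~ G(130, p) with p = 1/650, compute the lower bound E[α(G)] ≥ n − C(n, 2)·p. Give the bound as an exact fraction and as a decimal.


E[|E(G)|] = C(130, 2)·p = 8385 · (1/650) = 129/10.
E[α(G)] ≥ n − E[|E(G)|] = 130 − 129/10 = 1171/10.
Numerically: ≈ 117.10000.
(This is only a lower bound; the true E[α(G)] may be larger.)

E[α(G)] ≥ 1171/10 ≈ 117.10000.


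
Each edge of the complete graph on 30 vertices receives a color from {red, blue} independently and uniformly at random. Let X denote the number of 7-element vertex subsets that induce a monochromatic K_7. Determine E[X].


Let X = Σ_S X_S over the C(30, 7) = 2035800 subsets S of size 7, where X_S = 1 if the K_7 on S is monochromatic.
For a fixed S, the K_7 on S has C(7, 2) = 21 edges. P[all 21 edges red] = (1/2)^21, and likewise for blue, so P[monochromatic] = 2·(1/2)^21 = 2^{1 − 21} = 1/1048576.
By linearity: E[X] = C(30, 7) · 2^{1 − 21} = 2035800 · 1/1048576 = 254475/131072.
Numerically: E[X] ≈ 1.941490.

E[X] = C(30,7)·2^(1−C(7,2)) = 254475/131072 ≈ 1.941490.


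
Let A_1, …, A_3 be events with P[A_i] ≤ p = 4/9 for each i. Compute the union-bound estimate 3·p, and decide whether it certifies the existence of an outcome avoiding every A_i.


Union bound: P[∪_{i=1}^{3} A_i] ≤ Σ_i P[A_i] ≤ 3·p = 3·(4/9) = 4/3.
Numerically: 4/3 ≈ 1.333.
Is 4/3 < 1? NO.
Since the bound 4/3 is ≥ 1, the union bound is uninformative here; it does NOT by itself certify existence.

3·p = 4/3 ≈ 1.333; existence NOT certified by the union bound.
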